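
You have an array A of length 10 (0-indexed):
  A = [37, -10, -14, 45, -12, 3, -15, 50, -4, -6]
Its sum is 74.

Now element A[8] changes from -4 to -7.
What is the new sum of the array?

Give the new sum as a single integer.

Old value at index 8: -4
New value at index 8: -7
Delta = -7 - -4 = -3
New sum = old_sum + delta = 74 + (-3) = 71

Answer: 71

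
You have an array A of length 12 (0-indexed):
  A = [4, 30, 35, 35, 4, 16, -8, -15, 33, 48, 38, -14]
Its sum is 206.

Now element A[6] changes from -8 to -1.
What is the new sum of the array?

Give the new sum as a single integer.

Answer: 213

Derivation:
Old value at index 6: -8
New value at index 6: -1
Delta = -1 - -8 = 7
New sum = old_sum + delta = 206 + (7) = 213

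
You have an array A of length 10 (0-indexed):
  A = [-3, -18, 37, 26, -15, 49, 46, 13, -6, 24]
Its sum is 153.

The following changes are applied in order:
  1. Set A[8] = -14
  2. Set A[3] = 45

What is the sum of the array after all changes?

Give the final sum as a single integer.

Initial sum: 153
Change 1: A[8] -6 -> -14, delta = -8, sum = 145
Change 2: A[3] 26 -> 45, delta = 19, sum = 164

Answer: 164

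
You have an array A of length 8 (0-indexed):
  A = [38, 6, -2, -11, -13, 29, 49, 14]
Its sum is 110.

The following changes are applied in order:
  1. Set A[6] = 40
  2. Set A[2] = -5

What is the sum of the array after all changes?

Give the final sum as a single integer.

Initial sum: 110
Change 1: A[6] 49 -> 40, delta = -9, sum = 101
Change 2: A[2] -2 -> -5, delta = -3, sum = 98

Answer: 98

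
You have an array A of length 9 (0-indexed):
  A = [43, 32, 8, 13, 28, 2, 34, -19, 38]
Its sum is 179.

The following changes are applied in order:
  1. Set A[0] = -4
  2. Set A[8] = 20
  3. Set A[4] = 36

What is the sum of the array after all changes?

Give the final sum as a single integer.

Answer: 122

Derivation:
Initial sum: 179
Change 1: A[0] 43 -> -4, delta = -47, sum = 132
Change 2: A[8] 38 -> 20, delta = -18, sum = 114
Change 3: A[4] 28 -> 36, delta = 8, sum = 122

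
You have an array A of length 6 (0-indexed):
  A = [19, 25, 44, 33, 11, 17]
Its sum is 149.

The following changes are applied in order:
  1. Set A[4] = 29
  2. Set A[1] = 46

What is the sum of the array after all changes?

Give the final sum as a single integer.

Answer: 188

Derivation:
Initial sum: 149
Change 1: A[4] 11 -> 29, delta = 18, sum = 167
Change 2: A[1] 25 -> 46, delta = 21, sum = 188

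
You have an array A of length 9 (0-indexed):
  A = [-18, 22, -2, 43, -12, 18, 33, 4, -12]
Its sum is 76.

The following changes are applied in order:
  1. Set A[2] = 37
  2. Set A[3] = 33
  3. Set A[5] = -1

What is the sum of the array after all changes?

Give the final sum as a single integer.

Answer: 86

Derivation:
Initial sum: 76
Change 1: A[2] -2 -> 37, delta = 39, sum = 115
Change 2: A[3] 43 -> 33, delta = -10, sum = 105
Change 3: A[5] 18 -> -1, delta = -19, sum = 86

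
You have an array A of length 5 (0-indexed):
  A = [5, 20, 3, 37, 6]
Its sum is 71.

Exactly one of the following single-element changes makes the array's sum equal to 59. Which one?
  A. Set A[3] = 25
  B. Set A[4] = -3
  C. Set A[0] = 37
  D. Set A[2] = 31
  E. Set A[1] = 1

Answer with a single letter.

Answer: A

Derivation:
Option A: A[3] 37->25, delta=-12, new_sum=71+(-12)=59 <-- matches target
Option B: A[4] 6->-3, delta=-9, new_sum=71+(-9)=62
Option C: A[0] 5->37, delta=32, new_sum=71+(32)=103
Option D: A[2] 3->31, delta=28, new_sum=71+(28)=99
Option E: A[1] 20->1, delta=-19, new_sum=71+(-19)=52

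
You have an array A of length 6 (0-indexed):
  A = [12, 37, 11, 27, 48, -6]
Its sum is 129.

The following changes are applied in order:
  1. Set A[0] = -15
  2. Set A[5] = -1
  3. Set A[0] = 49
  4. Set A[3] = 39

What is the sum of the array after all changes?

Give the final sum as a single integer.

Answer: 183

Derivation:
Initial sum: 129
Change 1: A[0] 12 -> -15, delta = -27, sum = 102
Change 2: A[5] -6 -> -1, delta = 5, sum = 107
Change 3: A[0] -15 -> 49, delta = 64, sum = 171
Change 4: A[3] 27 -> 39, delta = 12, sum = 183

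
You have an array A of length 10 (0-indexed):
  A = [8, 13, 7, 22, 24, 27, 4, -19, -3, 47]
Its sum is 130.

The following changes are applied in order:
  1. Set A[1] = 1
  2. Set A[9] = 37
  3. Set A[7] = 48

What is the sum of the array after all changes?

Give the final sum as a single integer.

Initial sum: 130
Change 1: A[1] 13 -> 1, delta = -12, sum = 118
Change 2: A[9] 47 -> 37, delta = -10, sum = 108
Change 3: A[7] -19 -> 48, delta = 67, sum = 175

Answer: 175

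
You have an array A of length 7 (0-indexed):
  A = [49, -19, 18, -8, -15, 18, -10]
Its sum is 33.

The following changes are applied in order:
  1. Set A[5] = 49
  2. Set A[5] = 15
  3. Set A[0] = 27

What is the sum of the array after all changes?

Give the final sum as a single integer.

Initial sum: 33
Change 1: A[5] 18 -> 49, delta = 31, sum = 64
Change 2: A[5] 49 -> 15, delta = -34, sum = 30
Change 3: A[0] 49 -> 27, delta = -22, sum = 8

Answer: 8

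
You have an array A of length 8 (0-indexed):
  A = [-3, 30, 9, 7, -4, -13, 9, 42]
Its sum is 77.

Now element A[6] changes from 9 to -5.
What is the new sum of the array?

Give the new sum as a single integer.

Answer: 63

Derivation:
Old value at index 6: 9
New value at index 6: -5
Delta = -5 - 9 = -14
New sum = old_sum + delta = 77 + (-14) = 63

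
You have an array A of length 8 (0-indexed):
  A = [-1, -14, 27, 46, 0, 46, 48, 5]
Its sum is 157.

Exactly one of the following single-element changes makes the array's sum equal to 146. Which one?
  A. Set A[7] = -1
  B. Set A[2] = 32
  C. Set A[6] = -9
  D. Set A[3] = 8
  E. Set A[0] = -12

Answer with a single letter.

Option A: A[7] 5->-1, delta=-6, new_sum=157+(-6)=151
Option B: A[2] 27->32, delta=5, new_sum=157+(5)=162
Option C: A[6] 48->-9, delta=-57, new_sum=157+(-57)=100
Option D: A[3] 46->8, delta=-38, new_sum=157+(-38)=119
Option E: A[0] -1->-12, delta=-11, new_sum=157+(-11)=146 <-- matches target

Answer: E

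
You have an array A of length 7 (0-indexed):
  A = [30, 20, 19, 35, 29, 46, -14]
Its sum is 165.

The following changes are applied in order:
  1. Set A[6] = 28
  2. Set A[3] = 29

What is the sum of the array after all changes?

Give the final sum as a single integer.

Answer: 201

Derivation:
Initial sum: 165
Change 1: A[6] -14 -> 28, delta = 42, sum = 207
Change 2: A[3] 35 -> 29, delta = -6, sum = 201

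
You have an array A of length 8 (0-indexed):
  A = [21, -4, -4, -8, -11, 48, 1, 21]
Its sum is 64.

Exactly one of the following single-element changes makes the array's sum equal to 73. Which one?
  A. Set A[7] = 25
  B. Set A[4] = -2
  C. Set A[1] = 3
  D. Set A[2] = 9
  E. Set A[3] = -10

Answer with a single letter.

Option A: A[7] 21->25, delta=4, new_sum=64+(4)=68
Option B: A[4] -11->-2, delta=9, new_sum=64+(9)=73 <-- matches target
Option C: A[1] -4->3, delta=7, new_sum=64+(7)=71
Option D: A[2] -4->9, delta=13, new_sum=64+(13)=77
Option E: A[3] -8->-10, delta=-2, new_sum=64+(-2)=62

Answer: B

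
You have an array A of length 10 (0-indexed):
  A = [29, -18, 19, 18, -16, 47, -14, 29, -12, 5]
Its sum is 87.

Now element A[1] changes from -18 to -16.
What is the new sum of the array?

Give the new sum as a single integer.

Answer: 89

Derivation:
Old value at index 1: -18
New value at index 1: -16
Delta = -16 - -18 = 2
New sum = old_sum + delta = 87 + (2) = 89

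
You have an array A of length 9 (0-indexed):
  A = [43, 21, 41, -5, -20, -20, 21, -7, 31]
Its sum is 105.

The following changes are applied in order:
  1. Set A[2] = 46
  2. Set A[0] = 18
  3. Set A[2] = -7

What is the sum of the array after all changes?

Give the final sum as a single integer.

Answer: 32

Derivation:
Initial sum: 105
Change 1: A[2] 41 -> 46, delta = 5, sum = 110
Change 2: A[0] 43 -> 18, delta = -25, sum = 85
Change 3: A[2] 46 -> -7, delta = -53, sum = 32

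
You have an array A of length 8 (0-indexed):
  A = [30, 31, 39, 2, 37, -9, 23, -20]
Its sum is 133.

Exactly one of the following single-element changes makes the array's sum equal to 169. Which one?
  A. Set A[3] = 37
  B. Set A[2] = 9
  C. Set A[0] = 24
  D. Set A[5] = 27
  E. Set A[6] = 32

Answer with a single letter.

Answer: D

Derivation:
Option A: A[3] 2->37, delta=35, new_sum=133+(35)=168
Option B: A[2] 39->9, delta=-30, new_sum=133+(-30)=103
Option C: A[0] 30->24, delta=-6, new_sum=133+(-6)=127
Option D: A[5] -9->27, delta=36, new_sum=133+(36)=169 <-- matches target
Option E: A[6] 23->32, delta=9, new_sum=133+(9)=142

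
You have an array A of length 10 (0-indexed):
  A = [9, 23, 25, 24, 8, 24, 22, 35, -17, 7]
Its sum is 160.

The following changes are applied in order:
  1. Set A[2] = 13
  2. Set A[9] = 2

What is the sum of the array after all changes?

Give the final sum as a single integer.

Initial sum: 160
Change 1: A[2] 25 -> 13, delta = -12, sum = 148
Change 2: A[9] 7 -> 2, delta = -5, sum = 143

Answer: 143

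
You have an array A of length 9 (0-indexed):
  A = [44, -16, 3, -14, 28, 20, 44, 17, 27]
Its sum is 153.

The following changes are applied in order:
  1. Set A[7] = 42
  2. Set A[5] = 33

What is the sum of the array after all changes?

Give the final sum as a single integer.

Initial sum: 153
Change 1: A[7] 17 -> 42, delta = 25, sum = 178
Change 2: A[5] 20 -> 33, delta = 13, sum = 191

Answer: 191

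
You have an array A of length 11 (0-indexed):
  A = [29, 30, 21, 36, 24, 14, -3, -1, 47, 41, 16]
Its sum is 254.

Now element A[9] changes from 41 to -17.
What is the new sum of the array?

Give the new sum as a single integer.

Answer: 196

Derivation:
Old value at index 9: 41
New value at index 9: -17
Delta = -17 - 41 = -58
New sum = old_sum + delta = 254 + (-58) = 196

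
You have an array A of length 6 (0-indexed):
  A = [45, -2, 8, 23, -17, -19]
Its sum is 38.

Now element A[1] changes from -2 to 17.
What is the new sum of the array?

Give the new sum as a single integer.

Old value at index 1: -2
New value at index 1: 17
Delta = 17 - -2 = 19
New sum = old_sum + delta = 38 + (19) = 57

Answer: 57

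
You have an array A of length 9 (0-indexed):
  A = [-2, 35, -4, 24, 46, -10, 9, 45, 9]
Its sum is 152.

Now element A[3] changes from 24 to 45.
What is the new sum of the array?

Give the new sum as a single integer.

Answer: 173

Derivation:
Old value at index 3: 24
New value at index 3: 45
Delta = 45 - 24 = 21
New sum = old_sum + delta = 152 + (21) = 173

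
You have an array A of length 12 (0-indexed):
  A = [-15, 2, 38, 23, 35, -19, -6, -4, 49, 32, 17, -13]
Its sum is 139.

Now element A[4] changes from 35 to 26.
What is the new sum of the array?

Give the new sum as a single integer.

Answer: 130

Derivation:
Old value at index 4: 35
New value at index 4: 26
Delta = 26 - 35 = -9
New sum = old_sum + delta = 139 + (-9) = 130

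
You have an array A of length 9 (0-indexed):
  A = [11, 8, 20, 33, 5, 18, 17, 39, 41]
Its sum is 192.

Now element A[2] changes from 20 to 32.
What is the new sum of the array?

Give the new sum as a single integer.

Answer: 204

Derivation:
Old value at index 2: 20
New value at index 2: 32
Delta = 32 - 20 = 12
New sum = old_sum + delta = 192 + (12) = 204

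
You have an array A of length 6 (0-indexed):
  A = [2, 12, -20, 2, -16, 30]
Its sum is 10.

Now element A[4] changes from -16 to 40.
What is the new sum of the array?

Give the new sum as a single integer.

Old value at index 4: -16
New value at index 4: 40
Delta = 40 - -16 = 56
New sum = old_sum + delta = 10 + (56) = 66

Answer: 66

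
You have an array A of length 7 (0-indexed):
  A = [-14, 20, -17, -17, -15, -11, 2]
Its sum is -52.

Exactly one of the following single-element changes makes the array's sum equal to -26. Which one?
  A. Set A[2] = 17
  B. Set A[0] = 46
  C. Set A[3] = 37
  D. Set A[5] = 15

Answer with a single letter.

Answer: D

Derivation:
Option A: A[2] -17->17, delta=34, new_sum=-52+(34)=-18
Option B: A[0] -14->46, delta=60, new_sum=-52+(60)=8
Option C: A[3] -17->37, delta=54, new_sum=-52+(54)=2
Option D: A[5] -11->15, delta=26, new_sum=-52+(26)=-26 <-- matches target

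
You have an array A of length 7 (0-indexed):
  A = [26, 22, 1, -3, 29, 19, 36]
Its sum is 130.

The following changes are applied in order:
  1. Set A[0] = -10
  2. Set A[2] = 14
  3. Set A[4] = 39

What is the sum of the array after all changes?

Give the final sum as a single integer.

Answer: 117

Derivation:
Initial sum: 130
Change 1: A[0] 26 -> -10, delta = -36, sum = 94
Change 2: A[2] 1 -> 14, delta = 13, sum = 107
Change 3: A[4] 29 -> 39, delta = 10, sum = 117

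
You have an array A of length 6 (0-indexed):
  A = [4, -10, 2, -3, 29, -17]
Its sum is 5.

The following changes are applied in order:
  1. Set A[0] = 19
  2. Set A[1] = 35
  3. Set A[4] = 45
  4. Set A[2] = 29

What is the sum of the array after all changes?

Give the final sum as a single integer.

Answer: 108

Derivation:
Initial sum: 5
Change 1: A[0] 4 -> 19, delta = 15, sum = 20
Change 2: A[1] -10 -> 35, delta = 45, sum = 65
Change 3: A[4] 29 -> 45, delta = 16, sum = 81
Change 4: A[2] 2 -> 29, delta = 27, sum = 108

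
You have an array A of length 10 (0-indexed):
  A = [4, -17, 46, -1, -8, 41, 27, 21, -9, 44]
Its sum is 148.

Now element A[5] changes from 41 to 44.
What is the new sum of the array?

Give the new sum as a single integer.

Old value at index 5: 41
New value at index 5: 44
Delta = 44 - 41 = 3
New sum = old_sum + delta = 148 + (3) = 151

Answer: 151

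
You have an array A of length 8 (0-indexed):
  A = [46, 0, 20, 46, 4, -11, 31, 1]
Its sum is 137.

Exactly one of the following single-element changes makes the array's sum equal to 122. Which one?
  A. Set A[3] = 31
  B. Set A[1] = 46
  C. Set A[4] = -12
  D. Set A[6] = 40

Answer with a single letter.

Answer: A

Derivation:
Option A: A[3] 46->31, delta=-15, new_sum=137+(-15)=122 <-- matches target
Option B: A[1] 0->46, delta=46, new_sum=137+(46)=183
Option C: A[4] 4->-12, delta=-16, new_sum=137+(-16)=121
Option D: A[6] 31->40, delta=9, new_sum=137+(9)=146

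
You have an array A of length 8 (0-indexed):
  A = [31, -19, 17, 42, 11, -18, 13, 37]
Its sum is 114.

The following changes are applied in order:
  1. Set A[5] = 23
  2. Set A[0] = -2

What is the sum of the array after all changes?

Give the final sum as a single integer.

Answer: 122

Derivation:
Initial sum: 114
Change 1: A[5] -18 -> 23, delta = 41, sum = 155
Change 2: A[0] 31 -> -2, delta = -33, sum = 122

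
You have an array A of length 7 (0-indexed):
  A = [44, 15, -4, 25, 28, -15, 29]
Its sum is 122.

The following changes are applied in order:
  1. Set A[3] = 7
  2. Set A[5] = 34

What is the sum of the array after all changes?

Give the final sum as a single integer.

Initial sum: 122
Change 1: A[3] 25 -> 7, delta = -18, sum = 104
Change 2: A[5] -15 -> 34, delta = 49, sum = 153

Answer: 153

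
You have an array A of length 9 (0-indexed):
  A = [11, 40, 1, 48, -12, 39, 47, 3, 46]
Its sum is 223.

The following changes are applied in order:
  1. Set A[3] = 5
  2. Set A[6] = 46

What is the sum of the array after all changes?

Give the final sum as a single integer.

Answer: 179

Derivation:
Initial sum: 223
Change 1: A[3] 48 -> 5, delta = -43, sum = 180
Change 2: A[6] 47 -> 46, delta = -1, sum = 179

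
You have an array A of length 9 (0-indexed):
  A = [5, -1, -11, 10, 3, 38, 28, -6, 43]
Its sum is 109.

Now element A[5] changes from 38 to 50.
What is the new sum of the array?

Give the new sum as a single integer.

Answer: 121

Derivation:
Old value at index 5: 38
New value at index 5: 50
Delta = 50 - 38 = 12
New sum = old_sum + delta = 109 + (12) = 121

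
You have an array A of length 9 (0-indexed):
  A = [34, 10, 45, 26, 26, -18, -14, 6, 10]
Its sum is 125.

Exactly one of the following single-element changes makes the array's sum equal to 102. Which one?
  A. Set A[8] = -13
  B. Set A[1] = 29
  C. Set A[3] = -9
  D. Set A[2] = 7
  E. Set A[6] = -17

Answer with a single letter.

Option A: A[8] 10->-13, delta=-23, new_sum=125+(-23)=102 <-- matches target
Option B: A[1] 10->29, delta=19, new_sum=125+(19)=144
Option C: A[3] 26->-9, delta=-35, new_sum=125+(-35)=90
Option D: A[2] 45->7, delta=-38, new_sum=125+(-38)=87
Option E: A[6] -14->-17, delta=-3, new_sum=125+(-3)=122

Answer: A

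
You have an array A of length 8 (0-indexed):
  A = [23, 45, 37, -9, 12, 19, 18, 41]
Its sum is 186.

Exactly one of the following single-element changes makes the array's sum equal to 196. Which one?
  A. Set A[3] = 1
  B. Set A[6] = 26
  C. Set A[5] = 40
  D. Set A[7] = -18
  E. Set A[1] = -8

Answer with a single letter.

Option A: A[3] -9->1, delta=10, new_sum=186+(10)=196 <-- matches target
Option B: A[6] 18->26, delta=8, new_sum=186+(8)=194
Option C: A[5] 19->40, delta=21, new_sum=186+(21)=207
Option D: A[7] 41->-18, delta=-59, new_sum=186+(-59)=127
Option E: A[1] 45->-8, delta=-53, new_sum=186+(-53)=133

Answer: A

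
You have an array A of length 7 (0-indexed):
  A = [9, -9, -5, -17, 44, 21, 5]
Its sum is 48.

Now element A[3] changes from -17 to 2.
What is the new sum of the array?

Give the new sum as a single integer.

Answer: 67

Derivation:
Old value at index 3: -17
New value at index 3: 2
Delta = 2 - -17 = 19
New sum = old_sum + delta = 48 + (19) = 67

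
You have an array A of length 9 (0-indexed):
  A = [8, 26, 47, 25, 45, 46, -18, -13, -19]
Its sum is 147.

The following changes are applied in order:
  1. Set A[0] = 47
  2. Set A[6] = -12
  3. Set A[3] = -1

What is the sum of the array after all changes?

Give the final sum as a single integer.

Initial sum: 147
Change 1: A[0] 8 -> 47, delta = 39, sum = 186
Change 2: A[6] -18 -> -12, delta = 6, sum = 192
Change 3: A[3] 25 -> -1, delta = -26, sum = 166

Answer: 166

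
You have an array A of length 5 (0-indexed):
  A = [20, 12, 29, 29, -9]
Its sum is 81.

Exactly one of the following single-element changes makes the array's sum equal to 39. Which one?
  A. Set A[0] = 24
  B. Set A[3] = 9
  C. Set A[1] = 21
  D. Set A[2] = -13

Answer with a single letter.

Answer: D

Derivation:
Option A: A[0] 20->24, delta=4, new_sum=81+(4)=85
Option B: A[3] 29->9, delta=-20, new_sum=81+(-20)=61
Option C: A[1] 12->21, delta=9, new_sum=81+(9)=90
Option D: A[2] 29->-13, delta=-42, new_sum=81+(-42)=39 <-- matches target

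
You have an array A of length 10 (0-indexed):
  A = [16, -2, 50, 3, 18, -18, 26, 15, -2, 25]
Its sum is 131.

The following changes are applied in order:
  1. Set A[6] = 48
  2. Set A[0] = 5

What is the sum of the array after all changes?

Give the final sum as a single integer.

Initial sum: 131
Change 1: A[6] 26 -> 48, delta = 22, sum = 153
Change 2: A[0] 16 -> 5, delta = -11, sum = 142

Answer: 142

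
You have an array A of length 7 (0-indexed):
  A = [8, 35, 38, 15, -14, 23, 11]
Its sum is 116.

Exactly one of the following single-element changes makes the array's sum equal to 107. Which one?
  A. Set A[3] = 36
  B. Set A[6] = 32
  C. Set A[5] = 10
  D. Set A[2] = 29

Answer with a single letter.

Answer: D

Derivation:
Option A: A[3] 15->36, delta=21, new_sum=116+(21)=137
Option B: A[6] 11->32, delta=21, new_sum=116+(21)=137
Option C: A[5] 23->10, delta=-13, new_sum=116+(-13)=103
Option D: A[2] 38->29, delta=-9, new_sum=116+(-9)=107 <-- matches target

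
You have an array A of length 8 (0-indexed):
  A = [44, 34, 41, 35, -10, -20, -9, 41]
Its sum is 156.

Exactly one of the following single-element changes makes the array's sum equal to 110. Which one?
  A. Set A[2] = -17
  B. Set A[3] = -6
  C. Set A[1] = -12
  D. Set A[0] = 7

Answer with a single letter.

Answer: C

Derivation:
Option A: A[2] 41->-17, delta=-58, new_sum=156+(-58)=98
Option B: A[3] 35->-6, delta=-41, new_sum=156+(-41)=115
Option C: A[1] 34->-12, delta=-46, new_sum=156+(-46)=110 <-- matches target
Option D: A[0] 44->7, delta=-37, new_sum=156+(-37)=119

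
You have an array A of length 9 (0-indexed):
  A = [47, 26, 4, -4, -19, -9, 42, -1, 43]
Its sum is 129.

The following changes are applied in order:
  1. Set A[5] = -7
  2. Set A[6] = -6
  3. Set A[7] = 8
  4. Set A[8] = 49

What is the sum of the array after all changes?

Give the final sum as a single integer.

Initial sum: 129
Change 1: A[5] -9 -> -7, delta = 2, sum = 131
Change 2: A[6] 42 -> -6, delta = -48, sum = 83
Change 3: A[7] -1 -> 8, delta = 9, sum = 92
Change 4: A[8] 43 -> 49, delta = 6, sum = 98

Answer: 98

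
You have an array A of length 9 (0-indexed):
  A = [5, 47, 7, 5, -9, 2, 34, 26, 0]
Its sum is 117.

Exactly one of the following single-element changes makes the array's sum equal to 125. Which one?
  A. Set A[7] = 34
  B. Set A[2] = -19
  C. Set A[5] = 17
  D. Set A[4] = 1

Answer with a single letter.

Answer: A

Derivation:
Option A: A[7] 26->34, delta=8, new_sum=117+(8)=125 <-- matches target
Option B: A[2] 7->-19, delta=-26, new_sum=117+(-26)=91
Option C: A[5] 2->17, delta=15, new_sum=117+(15)=132
Option D: A[4] -9->1, delta=10, new_sum=117+(10)=127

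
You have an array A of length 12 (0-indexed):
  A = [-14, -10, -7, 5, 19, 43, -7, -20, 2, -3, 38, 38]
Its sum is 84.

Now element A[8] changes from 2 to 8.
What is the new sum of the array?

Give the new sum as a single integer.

Old value at index 8: 2
New value at index 8: 8
Delta = 8 - 2 = 6
New sum = old_sum + delta = 84 + (6) = 90

Answer: 90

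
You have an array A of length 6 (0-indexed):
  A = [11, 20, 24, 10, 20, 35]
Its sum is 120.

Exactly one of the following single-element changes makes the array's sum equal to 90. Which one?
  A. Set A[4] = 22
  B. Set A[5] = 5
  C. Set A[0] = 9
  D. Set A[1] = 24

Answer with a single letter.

Answer: B

Derivation:
Option A: A[4] 20->22, delta=2, new_sum=120+(2)=122
Option B: A[5] 35->5, delta=-30, new_sum=120+(-30)=90 <-- matches target
Option C: A[0] 11->9, delta=-2, new_sum=120+(-2)=118
Option D: A[1] 20->24, delta=4, new_sum=120+(4)=124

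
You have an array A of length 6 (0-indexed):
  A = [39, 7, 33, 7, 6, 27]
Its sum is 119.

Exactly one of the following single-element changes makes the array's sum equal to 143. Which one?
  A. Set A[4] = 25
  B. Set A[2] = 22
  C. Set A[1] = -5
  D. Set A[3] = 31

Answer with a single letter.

Answer: D

Derivation:
Option A: A[4] 6->25, delta=19, new_sum=119+(19)=138
Option B: A[2] 33->22, delta=-11, new_sum=119+(-11)=108
Option C: A[1] 7->-5, delta=-12, new_sum=119+(-12)=107
Option D: A[3] 7->31, delta=24, new_sum=119+(24)=143 <-- matches target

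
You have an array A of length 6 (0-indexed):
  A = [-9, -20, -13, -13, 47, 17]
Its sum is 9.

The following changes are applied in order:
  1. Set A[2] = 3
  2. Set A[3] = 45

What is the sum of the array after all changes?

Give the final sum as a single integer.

Answer: 83

Derivation:
Initial sum: 9
Change 1: A[2] -13 -> 3, delta = 16, sum = 25
Change 2: A[3] -13 -> 45, delta = 58, sum = 83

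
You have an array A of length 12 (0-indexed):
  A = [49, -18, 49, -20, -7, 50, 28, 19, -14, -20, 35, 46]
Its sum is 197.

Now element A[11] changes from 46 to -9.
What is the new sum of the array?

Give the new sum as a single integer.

Old value at index 11: 46
New value at index 11: -9
Delta = -9 - 46 = -55
New sum = old_sum + delta = 197 + (-55) = 142

Answer: 142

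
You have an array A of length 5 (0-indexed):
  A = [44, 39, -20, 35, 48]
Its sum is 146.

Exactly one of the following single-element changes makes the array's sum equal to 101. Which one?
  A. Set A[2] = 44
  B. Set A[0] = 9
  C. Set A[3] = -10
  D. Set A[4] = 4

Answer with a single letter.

Option A: A[2] -20->44, delta=64, new_sum=146+(64)=210
Option B: A[0] 44->9, delta=-35, new_sum=146+(-35)=111
Option C: A[3] 35->-10, delta=-45, new_sum=146+(-45)=101 <-- matches target
Option D: A[4] 48->4, delta=-44, new_sum=146+(-44)=102

Answer: C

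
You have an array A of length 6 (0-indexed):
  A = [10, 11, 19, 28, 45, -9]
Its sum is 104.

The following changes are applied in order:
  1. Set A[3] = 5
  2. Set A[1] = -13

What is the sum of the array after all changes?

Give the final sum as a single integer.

Initial sum: 104
Change 1: A[3] 28 -> 5, delta = -23, sum = 81
Change 2: A[1] 11 -> -13, delta = -24, sum = 57

Answer: 57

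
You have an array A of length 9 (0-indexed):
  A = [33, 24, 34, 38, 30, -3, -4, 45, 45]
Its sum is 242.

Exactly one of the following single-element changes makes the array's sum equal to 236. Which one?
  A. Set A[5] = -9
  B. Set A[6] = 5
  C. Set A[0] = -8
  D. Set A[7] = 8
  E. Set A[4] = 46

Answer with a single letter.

Answer: A

Derivation:
Option A: A[5] -3->-9, delta=-6, new_sum=242+(-6)=236 <-- matches target
Option B: A[6] -4->5, delta=9, new_sum=242+(9)=251
Option C: A[0] 33->-8, delta=-41, new_sum=242+(-41)=201
Option D: A[7] 45->8, delta=-37, new_sum=242+(-37)=205
Option E: A[4] 30->46, delta=16, new_sum=242+(16)=258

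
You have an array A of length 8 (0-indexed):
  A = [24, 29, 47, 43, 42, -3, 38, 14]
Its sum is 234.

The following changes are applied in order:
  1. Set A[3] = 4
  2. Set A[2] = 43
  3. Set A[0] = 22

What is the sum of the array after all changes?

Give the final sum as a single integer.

Answer: 189

Derivation:
Initial sum: 234
Change 1: A[3] 43 -> 4, delta = -39, sum = 195
Change 2: A[2] 47 -> 43, delta = -4, sum = 191
Change 3: A[0] 24 -> 22, delta = -2, sum = 189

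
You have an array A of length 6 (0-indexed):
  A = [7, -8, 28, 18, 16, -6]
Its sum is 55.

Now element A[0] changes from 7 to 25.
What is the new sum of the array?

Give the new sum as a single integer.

Old value at index 0: 7
New value at index 0: 25
Delta = 25 - 7 = 18
New sum = old_sum + delta = 55 + (18) = 73

Answer: 73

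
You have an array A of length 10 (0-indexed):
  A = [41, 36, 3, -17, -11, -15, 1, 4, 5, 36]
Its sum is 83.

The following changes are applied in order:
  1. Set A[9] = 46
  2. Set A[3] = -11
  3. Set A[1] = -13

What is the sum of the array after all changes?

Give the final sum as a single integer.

Answer: 50

Derivation:
Initial sum: 83
Change 1: A[9] 36 -> 46, delta = 10, sum = 93
Change 2: A[3] -17 -> -11, delta = 6, sum = 99
Change 3: A[1] 36 -> -13, delta = -49, sum = 50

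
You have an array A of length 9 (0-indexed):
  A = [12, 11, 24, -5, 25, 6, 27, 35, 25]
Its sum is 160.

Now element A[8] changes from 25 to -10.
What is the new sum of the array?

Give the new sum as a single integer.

Old value at index 8: 25
New value at index 8: -10
Delta = -10 - 25 = -35
New sum = old_sum + delta = 160 + (-35) = 125

Answer: 125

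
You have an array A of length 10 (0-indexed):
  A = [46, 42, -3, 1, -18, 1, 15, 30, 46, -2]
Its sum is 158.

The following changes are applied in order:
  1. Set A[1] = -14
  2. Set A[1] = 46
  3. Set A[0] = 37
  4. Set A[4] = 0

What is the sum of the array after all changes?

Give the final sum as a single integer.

Answer: 171

Derivation:
Initial sum: 158
Change 1: A[1] 42 -> -14, delta = -56, sum = 102
Change 2: A[1] -14 -> 46, delta = 60, sum = 162
Change 3: A[0] 46 -> 37, delta = -9, sum = 153
Change 4: A[4] -18 -> 0, delta = 18, sum = 171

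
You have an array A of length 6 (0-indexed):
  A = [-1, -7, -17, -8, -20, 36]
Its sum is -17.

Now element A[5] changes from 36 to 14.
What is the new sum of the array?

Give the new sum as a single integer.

Answer: -39

Derivation:
Old value at index 5: 36
New value at index 5: 14
Delta = 14 - 36 = -22
New sum = old_sum + delta = -17 + (-22) = -39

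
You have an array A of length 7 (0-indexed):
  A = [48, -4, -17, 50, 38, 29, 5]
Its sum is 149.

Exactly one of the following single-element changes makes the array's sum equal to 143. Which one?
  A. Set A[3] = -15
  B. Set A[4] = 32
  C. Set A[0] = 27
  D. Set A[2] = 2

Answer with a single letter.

Option A: A[3] 50->-15, delta=-65, new_sum=149+(-65)=84
Option B: A[4] 38->32, delta=-6, new_sum=149+(-6)=143 <-- matches target
Option C: A[0] 48->27, delta=-21, new_sum=149+(-21)=128
Option D: A[2] -17->2, delta=19, new_sum=149+(19)=168

Answer: B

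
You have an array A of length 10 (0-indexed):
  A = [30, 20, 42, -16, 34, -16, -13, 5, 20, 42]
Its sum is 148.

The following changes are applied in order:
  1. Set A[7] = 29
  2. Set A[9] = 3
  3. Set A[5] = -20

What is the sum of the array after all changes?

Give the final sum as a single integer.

Answer: 129

Derivation:
Initial sum: 148
Change 1: A[7] 5 -> 29, delta = 24, sum = 172
Change 2: A[9] 42 -> 3, delta = -39, sum = 133
Change 3: A[5] -16 -> -20, delta = -4, sum = 129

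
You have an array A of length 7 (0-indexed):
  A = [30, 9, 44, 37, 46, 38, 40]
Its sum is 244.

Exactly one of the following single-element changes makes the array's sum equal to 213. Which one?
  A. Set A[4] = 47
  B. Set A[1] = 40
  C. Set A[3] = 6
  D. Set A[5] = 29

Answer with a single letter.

Answer: C

Derivation:
Option A: A[4] 46->47, delta=1, new_sum=244+(1)=245
Option B: A[1] 9->40, delta=31, new_sum=244+(31)=275
Option C: A[3] 37->6, delta=-31, new_sum=244+(-31)=213 <-- matches target
Option D: A[5] 38->29, delta=-9, new_sum=244+(-9)=235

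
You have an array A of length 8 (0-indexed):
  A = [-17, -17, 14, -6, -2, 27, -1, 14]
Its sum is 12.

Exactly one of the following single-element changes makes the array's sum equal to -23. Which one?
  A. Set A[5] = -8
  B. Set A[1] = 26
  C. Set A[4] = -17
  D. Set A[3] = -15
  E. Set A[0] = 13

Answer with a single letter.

Answer: A

Derivation:
Option A: A[5] 27->-8, delta=-35, new_sum=12+(-35)=-23 <-- matches target
Option B: A[1] -17->26, delta=43, new_sum=12+(43)=55
Option C: A[4] -2->-17, delta=-15, new_sum=12+(-15)=-3
Option D: A[3] -6->-15, delta=-9, new_sum=12+(-9)=3
Option E: A[0] -17->13, delta=30, new_sum=12+(30)=42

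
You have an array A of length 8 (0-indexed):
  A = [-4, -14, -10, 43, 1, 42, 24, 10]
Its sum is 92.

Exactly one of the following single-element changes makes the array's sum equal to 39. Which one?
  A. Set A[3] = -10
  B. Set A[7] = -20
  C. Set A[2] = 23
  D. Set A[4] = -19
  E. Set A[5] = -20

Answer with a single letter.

Option A: A[3] 43->-10, delta=-53, new_sum=92+(-53)=39 <-- matches target
Option B: A[7] 10->-20, delta=-30, new_sum=92+(-30)=62
Option C: A[2] -10->23, delta=33, new_sum=92+(33)=125
Option D: A[4] 1->-19, delta=-20, new_sum=92+(-20)=72
Option E: A[5] 42->-20, delta=-62, new_sum=92+(-62)=30

Answer: A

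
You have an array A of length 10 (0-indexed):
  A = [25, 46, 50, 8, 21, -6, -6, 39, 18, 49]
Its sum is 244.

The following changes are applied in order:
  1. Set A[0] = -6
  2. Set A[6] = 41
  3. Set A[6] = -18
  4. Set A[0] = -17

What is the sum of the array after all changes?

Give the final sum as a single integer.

Answer: 190

Derivation:
Initial sum: 244
Change 1: A[0] 25 -> -6, delta = -31, sum = 213
Change 2: A[6] -6 -> 41, delta = 47, sum = 260
Change 3: A[6] 41 -> -18, delta = -59, sum = 201
Change 4: A[0] -6 -> -17, delta = -11, sum = 190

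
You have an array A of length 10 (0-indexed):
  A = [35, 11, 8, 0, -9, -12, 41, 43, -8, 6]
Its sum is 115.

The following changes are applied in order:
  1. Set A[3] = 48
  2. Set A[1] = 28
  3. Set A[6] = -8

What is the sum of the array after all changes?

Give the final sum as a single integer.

Initial sum: 115
Change 1: A[3] 0 -> 48, delta = 48, sum = 163
Change 2: A[1] 11 -> 28, delta = 17, sum = 180
Change 3: A[6] 41 -> -8, delta = -49, sum = 131

Answer: 131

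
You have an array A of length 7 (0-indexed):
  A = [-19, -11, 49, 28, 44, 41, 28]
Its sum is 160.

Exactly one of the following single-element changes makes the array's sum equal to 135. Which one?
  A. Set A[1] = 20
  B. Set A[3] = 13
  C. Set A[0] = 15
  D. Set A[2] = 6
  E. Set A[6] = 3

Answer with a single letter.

Answer: E

Derivation:
Option A: A[1] -11->20, delta=31, new_sum=160+(31)=191
Option B: A[3] 28->13, delta=-15, new_sum=160+(-15)=145
Option C: A[0] -19->15, delta=34, new_sum=160+(34)=194
Option D: A[2] 49->6, delta=-43, new_sum=160+(-43)=117
Option E: A[6] 28->3, delta=-25, new_sum=160+(-25)=135 <-- matches target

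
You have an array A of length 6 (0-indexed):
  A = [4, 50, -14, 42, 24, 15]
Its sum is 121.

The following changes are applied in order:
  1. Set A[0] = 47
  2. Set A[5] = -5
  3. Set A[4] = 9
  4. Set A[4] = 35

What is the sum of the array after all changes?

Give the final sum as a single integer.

Initial sum: 121
Change 1: A[0] 4 -> 47, delta = 43, sum = 164
Change 2: A[5] 15 -> -5, delta = -20, sum = 144
Change 3: A[4] 24 -> 9, delta = -15, sum = 129
Change 4: A[4] 9 -> 35, delta = 26, sum = 155

Answer: 155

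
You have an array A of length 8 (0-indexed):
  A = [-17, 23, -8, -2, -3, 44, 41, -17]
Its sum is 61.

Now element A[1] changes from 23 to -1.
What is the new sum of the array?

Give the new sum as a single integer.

Old value at index 1: 23
New value at index 1: -1
Delta = -1 - 23 = -24
New sum = old_sum + delta = 61 + (-24) = 37

Answer: 37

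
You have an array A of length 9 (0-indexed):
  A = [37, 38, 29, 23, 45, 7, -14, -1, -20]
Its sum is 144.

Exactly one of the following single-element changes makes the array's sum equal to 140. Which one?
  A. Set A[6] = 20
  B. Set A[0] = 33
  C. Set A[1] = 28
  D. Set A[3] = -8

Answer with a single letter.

Answer: B

Derivation:
Option A: A[6] -14->20, delta=34, new_sum=144+(34)=178
Option B: A[0] 37->33, delta=-4, new_sum=144+(-4)=140 <-- matches target
Option C: A[1] 38->28, delta=-10, new_sum=144+(-10)=134
Option D: A[3] 23->-8, delta=-31, new_sum=144+(-31)=113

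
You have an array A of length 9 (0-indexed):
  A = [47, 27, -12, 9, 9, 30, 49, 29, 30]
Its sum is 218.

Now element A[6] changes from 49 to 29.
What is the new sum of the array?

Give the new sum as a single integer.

Old value at index 6: 49
New value at index 6: 29
Delta = 29 - 49 = -20
New sum = old_sum + delta = 218 + (-20) = 198

Answer: 198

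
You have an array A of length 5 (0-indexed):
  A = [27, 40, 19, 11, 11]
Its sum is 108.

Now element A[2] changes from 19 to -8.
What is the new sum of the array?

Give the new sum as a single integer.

Answer: 81

Derivation:
Old value at index 2: 19
New value at index 2: -8
Delta = -8 - 19 = -27
New sum = old_sum + delta = 108 + (-27) = 81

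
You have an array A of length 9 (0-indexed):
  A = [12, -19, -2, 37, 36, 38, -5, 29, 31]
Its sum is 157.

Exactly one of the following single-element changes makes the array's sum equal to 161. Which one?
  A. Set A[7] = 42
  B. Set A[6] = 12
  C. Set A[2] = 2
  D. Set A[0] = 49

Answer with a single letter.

Answer: C

Derivation:
Option A: A[7] 29->42, delta=13, new_sum=157+(13)=170
Option B: A[6] -5->12, delta=17, new_sum=157+(17)=174
Option C: A[2] -2->2, delta=4, new_sum=157+(4)=161 <-- matches target
Option D: A[0] 12->49, delta=37, new_sum=157+(37)=194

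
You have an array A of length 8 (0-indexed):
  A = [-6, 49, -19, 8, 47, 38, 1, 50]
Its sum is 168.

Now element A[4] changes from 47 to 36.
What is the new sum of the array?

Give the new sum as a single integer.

Answer: 157

Derivation:
Old value at index 4: 47
New value at index 4: 36
Delta = 36 - 47 = -11
New sum = old_sum + delta = 168 + (-11) = 157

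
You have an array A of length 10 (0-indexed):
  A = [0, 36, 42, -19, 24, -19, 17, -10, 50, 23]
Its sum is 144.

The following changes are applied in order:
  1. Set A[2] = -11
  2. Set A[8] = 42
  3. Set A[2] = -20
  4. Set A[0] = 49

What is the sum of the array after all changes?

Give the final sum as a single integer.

Initial sum: 144
Change 1: A[2] 42 -> -11, delta = -53, sum = 91
Change 2: A[8] 50 -> 42, delta = -8, sum = 83
Change 3: A[2] -11 -> -20, delta = -9, sum = 74
Change 4: A[0] 0 -> 49, delta = 49, sum = 123

Answer: 123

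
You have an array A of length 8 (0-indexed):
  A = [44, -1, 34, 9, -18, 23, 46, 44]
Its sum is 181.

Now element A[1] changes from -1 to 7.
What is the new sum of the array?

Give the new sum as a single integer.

Answer: 189

Derivation:
Old value at index 1: -1
New value at index 1: 7
Delta = 7 - -1 = 8
New sum = old_sum + delta = 181 + (8) = 189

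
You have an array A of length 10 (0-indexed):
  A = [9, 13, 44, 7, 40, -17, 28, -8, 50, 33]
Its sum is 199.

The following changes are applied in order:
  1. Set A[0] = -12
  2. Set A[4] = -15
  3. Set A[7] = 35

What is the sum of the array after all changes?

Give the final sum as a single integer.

Answer: 166

Derivation:
Initial sum: 199
Change 1: A[0] 9 -> -12, delta = -21, sum = 178
Change 2: A[4] 40 -> -15, delta = -55, sum = 123
Change 3: A[7] -8 -> 35, delta = 43, sum = 166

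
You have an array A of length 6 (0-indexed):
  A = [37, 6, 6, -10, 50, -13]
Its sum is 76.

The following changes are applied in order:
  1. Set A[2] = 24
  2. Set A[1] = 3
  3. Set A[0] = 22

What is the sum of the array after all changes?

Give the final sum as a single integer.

Answer: 76

Derivation:
Initial sum: 76
Change 1: A[2] 6 -> 24, delta = 18, sum = 94
Change 2: A[1] 6 -> 3, delta = -3, sum = 91
Change 3: A[0] 37 -> 22, delta = -15, sum = 76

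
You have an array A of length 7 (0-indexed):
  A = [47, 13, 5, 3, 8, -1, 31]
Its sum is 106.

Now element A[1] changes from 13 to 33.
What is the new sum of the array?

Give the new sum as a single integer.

Old value at index 1: 13
New value at index 1: 33
Delta = 33 - 13 = 20
New sum = old_sum + delta = 106 + (20) = 126

Answer: 126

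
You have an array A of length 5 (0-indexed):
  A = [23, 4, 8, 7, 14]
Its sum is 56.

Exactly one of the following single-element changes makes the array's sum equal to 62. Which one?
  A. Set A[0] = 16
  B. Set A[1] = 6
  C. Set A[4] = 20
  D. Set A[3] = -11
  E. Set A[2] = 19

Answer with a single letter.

Option A: A[0] 23->16, delta=-7, new_sum=56+(-7)=49
Option B: A[1] 4->6, delta=2, new_sum=56+(2)=58
Option C: A[4] 14->20, delta=6, new_sum=56+(6)=62 <-- matches target
Option D: A[3] 7->-11, delta=-18, new_sum=56+(-18)=38
Option E: A[2] 8->19, delta=11, new_sum=56+(11)=67

Answer: C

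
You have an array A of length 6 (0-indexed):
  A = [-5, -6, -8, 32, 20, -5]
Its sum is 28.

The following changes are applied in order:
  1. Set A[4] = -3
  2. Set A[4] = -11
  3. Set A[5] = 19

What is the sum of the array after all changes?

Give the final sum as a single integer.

Initial sum: 28
Change 1: A[4] 20 -> -3, delta = -23, sum = 5
Change 2: A[4] -3 -> -11, delta = -8, sum = -3
Change 3: A[5] -5 -> 19, delta = 24, sum = 21

Answer: 21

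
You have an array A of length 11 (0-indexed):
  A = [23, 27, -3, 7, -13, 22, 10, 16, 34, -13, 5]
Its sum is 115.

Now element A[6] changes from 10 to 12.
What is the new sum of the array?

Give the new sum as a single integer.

Answer: 117

Derivation:
Old value at index 6: 10
New value at index 6: 12
Delta = 12 - 10 = 2
New sum = old_sum + delta = 115 + (2) = 117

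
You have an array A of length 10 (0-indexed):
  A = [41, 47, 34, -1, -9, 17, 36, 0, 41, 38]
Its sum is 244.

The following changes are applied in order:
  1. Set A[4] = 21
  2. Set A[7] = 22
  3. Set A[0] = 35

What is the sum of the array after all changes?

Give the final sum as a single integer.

Initial sum: 244
Change 1: A[4] -9 -> 21, delta = 30, sum = 274
Change 2: A[7] 0 -> 22, delta = 22, sum = 296
Change 3: A[0] 41 -> 35, delta = -6, sum = 290

Answer: 290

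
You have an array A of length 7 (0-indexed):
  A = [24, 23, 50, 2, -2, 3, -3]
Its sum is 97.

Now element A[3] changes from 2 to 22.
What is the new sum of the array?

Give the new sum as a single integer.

Answer: 117

Derivation:
Old value at index 3: 2
New value at index 3: 22
Delta = 22 - 2 = 20
New sum = old_sum + delta = 97 + (20) = 117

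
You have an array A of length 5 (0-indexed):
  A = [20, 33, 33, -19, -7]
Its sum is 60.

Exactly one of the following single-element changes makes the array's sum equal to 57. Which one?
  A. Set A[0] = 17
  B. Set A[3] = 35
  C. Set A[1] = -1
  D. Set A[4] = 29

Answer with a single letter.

Option A: A[0] 20->17, delta=-3, new_sum=60+(-3)=57 <-- matches target
Option B: A[3] -19->35, delta=54, new_sum=60+(54)=114
Option C: A[1] 33->-1, delta=-34, new_sum=60+(-34)=26
Option D: A[4] -7->29, delta=36, new_sum=60+(36)=96

Answer: A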